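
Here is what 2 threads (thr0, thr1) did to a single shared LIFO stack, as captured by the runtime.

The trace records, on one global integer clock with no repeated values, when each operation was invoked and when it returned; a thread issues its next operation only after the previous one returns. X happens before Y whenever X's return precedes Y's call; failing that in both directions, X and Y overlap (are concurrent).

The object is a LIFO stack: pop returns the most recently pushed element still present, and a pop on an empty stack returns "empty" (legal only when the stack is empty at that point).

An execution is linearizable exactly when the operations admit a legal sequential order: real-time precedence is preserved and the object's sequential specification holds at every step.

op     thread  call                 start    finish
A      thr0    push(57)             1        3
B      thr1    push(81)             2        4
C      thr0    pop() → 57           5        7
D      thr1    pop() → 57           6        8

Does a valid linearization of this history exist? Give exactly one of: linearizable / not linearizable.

not linearizable

prefix check: 1..7 passes, 1..8 fails once D's time-8 response joins
real-time-consistent orders of the 4 completed operations: 4 — all fail the LIFO stack replay
sample order A, B, C, D stalls at step 3 — C pop() → 57 has no legal effect
sample order A, B, D, C stalls at step 3 — D pop() → 57 has no legal effect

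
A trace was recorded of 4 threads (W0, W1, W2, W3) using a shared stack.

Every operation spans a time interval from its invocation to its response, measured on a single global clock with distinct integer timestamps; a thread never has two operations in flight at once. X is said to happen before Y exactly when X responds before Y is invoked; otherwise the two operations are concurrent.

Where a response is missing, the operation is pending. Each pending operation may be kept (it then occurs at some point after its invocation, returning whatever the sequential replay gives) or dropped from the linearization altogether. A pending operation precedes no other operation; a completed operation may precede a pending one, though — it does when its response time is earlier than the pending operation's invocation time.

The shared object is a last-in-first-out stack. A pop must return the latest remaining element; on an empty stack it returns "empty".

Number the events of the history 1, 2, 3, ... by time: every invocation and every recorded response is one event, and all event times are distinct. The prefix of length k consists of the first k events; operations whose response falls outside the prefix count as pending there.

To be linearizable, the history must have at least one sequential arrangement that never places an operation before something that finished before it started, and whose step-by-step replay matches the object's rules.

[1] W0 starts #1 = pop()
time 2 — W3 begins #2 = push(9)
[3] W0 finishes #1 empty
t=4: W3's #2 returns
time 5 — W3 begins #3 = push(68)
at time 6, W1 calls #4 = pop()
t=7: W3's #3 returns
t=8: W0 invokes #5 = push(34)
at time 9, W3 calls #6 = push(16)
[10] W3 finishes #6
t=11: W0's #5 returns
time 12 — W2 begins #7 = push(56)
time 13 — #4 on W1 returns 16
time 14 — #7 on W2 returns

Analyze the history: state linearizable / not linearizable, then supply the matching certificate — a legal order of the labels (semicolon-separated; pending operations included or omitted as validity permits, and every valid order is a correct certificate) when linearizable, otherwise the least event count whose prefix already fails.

linearizable — witness: #1; #2; #3; #5; #6; #4; #7

after step 1 (#1 pop() → empty): stack <>
after step 2 (#2 push(9)): stack <9>
after step 3 (#3 push(68)): stack <9,68>
after step 4 (#5 push(34)): stack <9,68,34>
after step 5 (#6 push(16)): stack <9,68,34,16>
after step 6 (#4 pop() → 16): stack <9,68,34>
after step 7 (#7 push(56)): stack <9,68,34,56>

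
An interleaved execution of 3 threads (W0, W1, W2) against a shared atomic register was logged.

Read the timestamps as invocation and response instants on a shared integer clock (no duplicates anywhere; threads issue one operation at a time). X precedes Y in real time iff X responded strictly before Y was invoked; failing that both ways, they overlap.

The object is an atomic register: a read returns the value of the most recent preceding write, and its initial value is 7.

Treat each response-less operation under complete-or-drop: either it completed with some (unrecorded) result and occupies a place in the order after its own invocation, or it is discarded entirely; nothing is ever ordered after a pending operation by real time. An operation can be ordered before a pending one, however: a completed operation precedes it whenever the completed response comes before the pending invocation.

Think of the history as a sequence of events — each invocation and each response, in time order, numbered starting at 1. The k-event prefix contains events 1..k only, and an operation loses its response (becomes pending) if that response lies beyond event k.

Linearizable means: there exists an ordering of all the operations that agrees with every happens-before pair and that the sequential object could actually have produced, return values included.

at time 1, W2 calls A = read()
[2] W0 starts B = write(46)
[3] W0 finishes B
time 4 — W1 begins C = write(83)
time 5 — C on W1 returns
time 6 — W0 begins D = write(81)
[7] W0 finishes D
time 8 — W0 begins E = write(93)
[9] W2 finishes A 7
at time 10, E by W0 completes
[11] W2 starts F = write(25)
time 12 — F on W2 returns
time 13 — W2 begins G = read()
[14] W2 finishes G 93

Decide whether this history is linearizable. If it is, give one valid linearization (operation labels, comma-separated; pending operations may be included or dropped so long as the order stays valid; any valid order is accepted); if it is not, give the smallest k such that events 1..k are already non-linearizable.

already the first 14 events (up to G's response at time 14) admit no linearization; the first 13 still do
every one of the 5 real-time-consistent orders over 7 completed atomic register ops fails the sequential spec
sample order A, B, C, D, E, F, G stalls at step 7 — G read() → 93 has no legal effect
sample order B, A, C, D, E, F, G stalls at step 2 — A read() → 7 has no legal effect

not linearizable — minimal violating prefix: 14 events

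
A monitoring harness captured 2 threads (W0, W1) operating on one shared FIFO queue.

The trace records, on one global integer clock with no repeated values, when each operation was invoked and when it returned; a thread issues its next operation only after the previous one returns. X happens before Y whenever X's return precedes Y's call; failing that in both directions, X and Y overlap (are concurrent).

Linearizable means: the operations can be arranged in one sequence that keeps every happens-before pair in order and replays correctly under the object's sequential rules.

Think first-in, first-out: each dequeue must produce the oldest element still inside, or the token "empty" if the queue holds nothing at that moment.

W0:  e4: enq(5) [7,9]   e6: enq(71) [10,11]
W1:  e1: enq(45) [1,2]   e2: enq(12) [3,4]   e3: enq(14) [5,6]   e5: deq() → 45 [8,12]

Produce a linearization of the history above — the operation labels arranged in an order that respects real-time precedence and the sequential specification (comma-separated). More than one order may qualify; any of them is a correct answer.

e1, e2, e3, e4, e5, e6

1. e1 enq(45), leaving queue <45>
2. e2 enq(12), leaving queue <45,12>
3. e3 enq(14), leaving queue <45,12,14>
4. e4 enq(5), leaving queue <45,12,14,5>
5. e5 deq() → 45, leaving queue <12,14,5>
6. e6 enq(71), leaving queue <12,14,5,71>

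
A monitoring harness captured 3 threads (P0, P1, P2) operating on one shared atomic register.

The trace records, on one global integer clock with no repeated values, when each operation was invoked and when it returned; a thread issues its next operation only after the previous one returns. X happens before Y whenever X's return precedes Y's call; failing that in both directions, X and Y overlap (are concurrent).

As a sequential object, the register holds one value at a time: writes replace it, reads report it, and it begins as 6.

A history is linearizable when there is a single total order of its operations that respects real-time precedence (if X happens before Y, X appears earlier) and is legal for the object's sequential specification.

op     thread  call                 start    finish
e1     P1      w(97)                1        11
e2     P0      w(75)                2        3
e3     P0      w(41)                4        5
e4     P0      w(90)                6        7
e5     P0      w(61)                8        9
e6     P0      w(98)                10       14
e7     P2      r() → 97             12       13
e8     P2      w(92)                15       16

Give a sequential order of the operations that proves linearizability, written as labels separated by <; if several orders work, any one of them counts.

after step 1 (e2 w(75)): value 75
after step 2 (e3 w(41)): value 41
after step 3 (e4 w(90)): value 90
after step 4 (e5 w(61)): value 61
after step 5 (e1 w(97)): value 97
after step 6 (e7 r() → 97): value 97
after step 7 (e6 w(98)): value 98
after step 8 (e8 w(92)): value 92

e2 < e3 < e4 < e5 < e1 < e7 < e6 < e8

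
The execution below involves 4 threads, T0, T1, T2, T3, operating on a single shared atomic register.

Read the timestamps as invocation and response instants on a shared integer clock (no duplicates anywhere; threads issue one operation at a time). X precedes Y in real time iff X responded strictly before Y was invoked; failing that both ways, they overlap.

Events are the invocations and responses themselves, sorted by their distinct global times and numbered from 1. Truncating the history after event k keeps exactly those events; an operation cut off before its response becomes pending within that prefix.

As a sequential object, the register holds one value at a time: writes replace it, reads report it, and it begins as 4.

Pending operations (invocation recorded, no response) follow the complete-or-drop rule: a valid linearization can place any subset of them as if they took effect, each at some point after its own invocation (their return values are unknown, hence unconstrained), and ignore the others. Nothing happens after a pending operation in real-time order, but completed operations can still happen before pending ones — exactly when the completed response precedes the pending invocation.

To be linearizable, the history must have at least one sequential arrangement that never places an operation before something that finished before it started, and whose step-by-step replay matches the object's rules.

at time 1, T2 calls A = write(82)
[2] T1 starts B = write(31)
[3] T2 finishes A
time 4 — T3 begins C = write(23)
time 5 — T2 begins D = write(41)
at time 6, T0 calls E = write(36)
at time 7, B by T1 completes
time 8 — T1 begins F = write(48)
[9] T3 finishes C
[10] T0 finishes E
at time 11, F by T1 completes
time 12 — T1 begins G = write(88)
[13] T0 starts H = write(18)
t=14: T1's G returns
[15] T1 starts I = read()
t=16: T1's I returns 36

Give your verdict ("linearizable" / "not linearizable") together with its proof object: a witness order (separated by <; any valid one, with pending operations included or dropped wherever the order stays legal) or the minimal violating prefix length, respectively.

not linearizable — minimal violating prefix: 16 events

events 1..15 are fine; event 16 — the response of I at time 16 — makes the prefix non-linearizable
every one of the 18 real-time-consistent orders over 7 completed atomic register ops fails the sequential spec
including or dropping the 2 pending operations (D, H) in any combination fails
take A, B, C, E, F, G, I (pending dropped): step 7 already fails, because I read() → 36 cannot occur there
take A, B, C, F, E, G, I (pending dropped): step 7 already fails, because I read() → 36 cannot occur there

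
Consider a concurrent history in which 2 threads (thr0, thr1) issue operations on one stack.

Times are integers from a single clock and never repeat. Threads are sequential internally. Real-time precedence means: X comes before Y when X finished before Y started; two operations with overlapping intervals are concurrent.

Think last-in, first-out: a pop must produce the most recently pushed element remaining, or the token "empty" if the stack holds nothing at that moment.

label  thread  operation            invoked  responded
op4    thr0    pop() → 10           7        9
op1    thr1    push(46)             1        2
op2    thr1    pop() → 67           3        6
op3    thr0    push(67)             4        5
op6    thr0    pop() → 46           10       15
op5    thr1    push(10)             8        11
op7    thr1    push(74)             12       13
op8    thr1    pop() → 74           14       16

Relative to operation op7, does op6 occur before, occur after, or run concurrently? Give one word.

op6 spans [10,15], op7 spans [12,13]
the intervals overlap in both directions

concurrent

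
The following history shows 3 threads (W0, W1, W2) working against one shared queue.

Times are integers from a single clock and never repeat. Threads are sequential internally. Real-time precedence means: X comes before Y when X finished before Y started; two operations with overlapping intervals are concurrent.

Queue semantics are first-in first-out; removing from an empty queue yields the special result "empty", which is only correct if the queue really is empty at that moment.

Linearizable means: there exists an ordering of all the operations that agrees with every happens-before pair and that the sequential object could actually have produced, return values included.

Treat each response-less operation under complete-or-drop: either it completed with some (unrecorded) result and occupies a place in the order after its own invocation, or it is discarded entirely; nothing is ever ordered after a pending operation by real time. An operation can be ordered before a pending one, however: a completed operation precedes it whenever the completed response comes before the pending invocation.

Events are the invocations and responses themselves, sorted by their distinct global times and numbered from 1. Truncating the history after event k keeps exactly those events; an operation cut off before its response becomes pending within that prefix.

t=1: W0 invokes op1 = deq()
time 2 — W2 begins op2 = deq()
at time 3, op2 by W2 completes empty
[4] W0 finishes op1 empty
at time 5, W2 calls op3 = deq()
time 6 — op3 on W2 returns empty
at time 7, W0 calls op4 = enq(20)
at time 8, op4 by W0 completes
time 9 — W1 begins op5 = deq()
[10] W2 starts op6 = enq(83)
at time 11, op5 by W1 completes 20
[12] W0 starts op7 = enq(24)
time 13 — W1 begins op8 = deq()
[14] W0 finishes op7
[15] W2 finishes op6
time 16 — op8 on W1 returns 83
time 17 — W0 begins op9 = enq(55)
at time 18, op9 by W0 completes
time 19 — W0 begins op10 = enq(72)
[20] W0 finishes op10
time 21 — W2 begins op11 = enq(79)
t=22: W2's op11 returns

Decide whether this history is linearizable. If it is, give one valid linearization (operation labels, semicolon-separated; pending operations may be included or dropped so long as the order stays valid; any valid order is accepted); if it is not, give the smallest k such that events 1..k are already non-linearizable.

linearizable — witness: op1; op2; op3; op4; op5; op6; op7; op8; op9; op10; op11

step 1: op1 deq() → empty — queue <>
step 2: op2 deq() → empty — queue <>
step 3: op3 deq() → empty — queue <>
step 4: op4 enq(20) — queue <20>
step 5: op5 deq() → 20 — queue <>
step 6: op6 enq(83) — queue <83>
step 7: op7 enq(24) — queue <83,24>
step 8: op8 deq() → 83 — queue <24>
step 9: op9 enq(55) — queue <24,55>
step 10: op10 enq(72) — queue <24,55,72>
step 11: op11 enq(79) — queue <24,55,72,79>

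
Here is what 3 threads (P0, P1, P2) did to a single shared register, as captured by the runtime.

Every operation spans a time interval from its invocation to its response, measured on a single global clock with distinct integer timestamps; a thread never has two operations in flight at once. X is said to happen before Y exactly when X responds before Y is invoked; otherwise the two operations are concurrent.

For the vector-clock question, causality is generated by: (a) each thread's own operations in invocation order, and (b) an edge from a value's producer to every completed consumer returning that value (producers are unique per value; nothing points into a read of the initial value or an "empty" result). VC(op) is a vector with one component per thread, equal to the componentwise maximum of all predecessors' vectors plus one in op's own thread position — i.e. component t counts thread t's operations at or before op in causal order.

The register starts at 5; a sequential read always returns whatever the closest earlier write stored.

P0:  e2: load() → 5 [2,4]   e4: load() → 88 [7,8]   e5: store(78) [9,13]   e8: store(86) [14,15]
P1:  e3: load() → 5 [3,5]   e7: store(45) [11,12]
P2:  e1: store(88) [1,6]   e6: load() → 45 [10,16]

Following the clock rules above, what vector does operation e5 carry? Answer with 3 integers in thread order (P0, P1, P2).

no predecessors for e1 (invoked 1): P2 increments from zero → (0, 0, 1)
no predecessors for e3 (invoked 3): P1 increments from zero → (0, 1, 0)
no predecessors for e2 (invoked 2): P0 increments from zero → (1, 0, 0)
merge at e7 (invoked 11): VC(e3)=(0, 1, 0), own-thread bump on P1 → (0, 2, 0)
merge at e4 (invoked 7): VC(e1)=(0, 0, 1), VC(e2)=(1, 0, 0), own-thread bump on P0 → (2, 0, 1)
merge at e6 (invoked 10): VC(e1)=(0, 0, 1), VC(e7)=(0, 2, 0), own-thread bump on P2 → (0, 2, 2)
merge at e5 (invoked 9): VC(e4)=(2, 0, 1), own-thread bump on P0 → (3, 0, 1)
merge at e8 (invoked 14): VC(e5)=(3, 0, 1), own-thread bump on P0 → (4, 0, 1)
target: VC(e5) = (3, 0, 1)

(3, 0, 1)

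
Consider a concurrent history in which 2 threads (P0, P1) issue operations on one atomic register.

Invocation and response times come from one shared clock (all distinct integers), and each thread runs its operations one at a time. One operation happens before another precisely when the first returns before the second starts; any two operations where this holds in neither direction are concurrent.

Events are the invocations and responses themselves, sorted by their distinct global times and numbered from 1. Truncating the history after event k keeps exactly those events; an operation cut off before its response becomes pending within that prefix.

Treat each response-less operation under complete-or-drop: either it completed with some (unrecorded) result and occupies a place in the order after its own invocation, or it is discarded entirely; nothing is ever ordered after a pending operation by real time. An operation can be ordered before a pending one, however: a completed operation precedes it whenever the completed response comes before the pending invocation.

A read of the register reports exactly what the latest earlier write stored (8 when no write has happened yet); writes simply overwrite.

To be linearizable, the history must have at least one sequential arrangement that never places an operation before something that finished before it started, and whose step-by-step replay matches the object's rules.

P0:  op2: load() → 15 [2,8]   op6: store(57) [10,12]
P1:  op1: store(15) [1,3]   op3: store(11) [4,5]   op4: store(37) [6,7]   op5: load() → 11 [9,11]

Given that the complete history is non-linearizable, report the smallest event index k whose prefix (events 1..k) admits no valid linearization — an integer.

events 1..10 are still linearizable — one witness is op1, op2, op3, op4:
after step 1 (op1 store(15)): value 15
after step 2 (op2 load() → 15): value 15
after step 3 (op3 store(11)): value 11
after step 4 (op4 store(37)): value 37
include event 11 — op5 responding at 11 — and every candidate order breaks
including or dropping the 1 pending operation (op6) in any combination fails
for example op1, op2, op3, op4, op5 (pending dropped) fails at step 5: op5 load() → 11 is not legal there
for example op1, op3, op2, op4, op5 (pending dropped) fails at step 3: op2 load() → 15 is not legal there

11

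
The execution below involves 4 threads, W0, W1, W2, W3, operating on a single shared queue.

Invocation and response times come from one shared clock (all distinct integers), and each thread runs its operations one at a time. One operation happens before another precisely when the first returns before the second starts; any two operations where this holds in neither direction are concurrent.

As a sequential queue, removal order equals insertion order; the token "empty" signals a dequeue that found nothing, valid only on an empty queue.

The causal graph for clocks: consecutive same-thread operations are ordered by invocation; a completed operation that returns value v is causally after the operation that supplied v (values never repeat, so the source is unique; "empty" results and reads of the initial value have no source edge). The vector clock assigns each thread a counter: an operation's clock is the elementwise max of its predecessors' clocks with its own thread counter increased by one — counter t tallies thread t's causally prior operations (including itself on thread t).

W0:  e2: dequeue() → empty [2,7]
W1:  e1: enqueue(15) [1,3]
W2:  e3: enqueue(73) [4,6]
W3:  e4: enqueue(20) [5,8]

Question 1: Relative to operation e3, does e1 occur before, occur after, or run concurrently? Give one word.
Answer: before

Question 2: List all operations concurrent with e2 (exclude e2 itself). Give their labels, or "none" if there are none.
Answer: e1, e3, e4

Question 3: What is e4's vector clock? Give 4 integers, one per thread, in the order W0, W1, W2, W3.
Answer: (0, 0, 0, 1)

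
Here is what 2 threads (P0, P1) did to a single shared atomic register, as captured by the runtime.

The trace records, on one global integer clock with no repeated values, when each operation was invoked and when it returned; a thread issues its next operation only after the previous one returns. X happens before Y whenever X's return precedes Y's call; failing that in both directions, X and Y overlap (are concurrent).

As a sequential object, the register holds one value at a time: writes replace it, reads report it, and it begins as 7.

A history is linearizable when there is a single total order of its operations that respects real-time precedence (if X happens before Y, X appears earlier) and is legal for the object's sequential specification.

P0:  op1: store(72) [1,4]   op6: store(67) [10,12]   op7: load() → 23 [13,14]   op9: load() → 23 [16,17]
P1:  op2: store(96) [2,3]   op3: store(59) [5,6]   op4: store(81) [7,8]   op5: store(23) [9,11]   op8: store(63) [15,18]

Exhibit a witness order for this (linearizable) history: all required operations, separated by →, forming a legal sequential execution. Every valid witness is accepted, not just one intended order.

op1 → op2 → op3 → op4 → op6 → op5 → op7 → op9 → op8

step 1: op1 store(72) — value 72
step 2: op2 store(96) — value 96
step 3: op3 store(59) — value 59
step 4: op4 store(81) — value 81
step 5: op6 store(67) — value 67
step 6: op5 store(23) — value 23
step 7: op7 load() → 23 — value 23
step 8: op9 load() → 23 — value 23
step 9: op8 store(63) — value 63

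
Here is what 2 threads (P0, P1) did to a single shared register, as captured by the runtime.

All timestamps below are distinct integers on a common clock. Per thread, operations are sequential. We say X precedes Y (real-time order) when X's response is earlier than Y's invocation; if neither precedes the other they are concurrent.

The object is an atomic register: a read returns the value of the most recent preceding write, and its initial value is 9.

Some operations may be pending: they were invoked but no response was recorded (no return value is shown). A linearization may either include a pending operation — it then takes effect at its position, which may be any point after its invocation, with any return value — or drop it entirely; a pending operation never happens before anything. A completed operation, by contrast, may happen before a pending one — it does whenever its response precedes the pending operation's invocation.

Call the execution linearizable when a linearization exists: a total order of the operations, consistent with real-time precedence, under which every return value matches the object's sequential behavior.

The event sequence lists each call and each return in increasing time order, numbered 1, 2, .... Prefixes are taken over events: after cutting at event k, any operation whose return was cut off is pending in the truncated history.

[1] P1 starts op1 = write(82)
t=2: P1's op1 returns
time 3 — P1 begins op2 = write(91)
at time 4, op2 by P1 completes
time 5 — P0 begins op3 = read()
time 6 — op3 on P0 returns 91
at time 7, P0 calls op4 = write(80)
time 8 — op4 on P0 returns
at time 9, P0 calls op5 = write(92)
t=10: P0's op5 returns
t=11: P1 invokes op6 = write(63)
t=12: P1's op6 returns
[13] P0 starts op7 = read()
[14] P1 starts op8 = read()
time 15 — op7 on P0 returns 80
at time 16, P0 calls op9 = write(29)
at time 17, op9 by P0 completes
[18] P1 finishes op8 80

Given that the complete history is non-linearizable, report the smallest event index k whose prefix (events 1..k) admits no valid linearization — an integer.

a valid linearization of events 1..14 exists, for instance op1, op2, op3, op4, op5, op6:
1. op1 write(82), leaving value 82
2. op2 write(91), leaving value 91
3. op3 read() → 91, leaving value 91
4. op4 write(80), leaving value 80
5. op5 write(92), leaving value 92
6. op6 write(63), leaving value 63
event 15 — op7's response, time 15 — after it, nothing linearizes
every completion of the 1 pending operation (op8) was checked; none linearizes
sample order op1, op2, op3, op4, op5, op6, op7 (pending dropped) stalls at step 7 — op7 read() → 80 has no legal effect

15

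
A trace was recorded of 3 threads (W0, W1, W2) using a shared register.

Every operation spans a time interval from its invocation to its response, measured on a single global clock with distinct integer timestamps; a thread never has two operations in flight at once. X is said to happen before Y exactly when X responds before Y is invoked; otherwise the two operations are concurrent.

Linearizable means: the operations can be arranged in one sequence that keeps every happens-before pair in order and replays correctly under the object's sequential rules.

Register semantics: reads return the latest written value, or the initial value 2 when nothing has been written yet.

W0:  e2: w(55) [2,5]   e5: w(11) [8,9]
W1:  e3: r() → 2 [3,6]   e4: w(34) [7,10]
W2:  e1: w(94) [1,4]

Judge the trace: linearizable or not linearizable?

linearizable

one valid linearization: e3, e1, e2, e4, e5
after step 1 (e3 r() → 2): value 2
after step 2 (e1 w(94)): value 94
after step 3 (e2 w(55)): value 55
after step 4 (e4 w(34)): value 34
after step 5 (e5 w(11)): value 11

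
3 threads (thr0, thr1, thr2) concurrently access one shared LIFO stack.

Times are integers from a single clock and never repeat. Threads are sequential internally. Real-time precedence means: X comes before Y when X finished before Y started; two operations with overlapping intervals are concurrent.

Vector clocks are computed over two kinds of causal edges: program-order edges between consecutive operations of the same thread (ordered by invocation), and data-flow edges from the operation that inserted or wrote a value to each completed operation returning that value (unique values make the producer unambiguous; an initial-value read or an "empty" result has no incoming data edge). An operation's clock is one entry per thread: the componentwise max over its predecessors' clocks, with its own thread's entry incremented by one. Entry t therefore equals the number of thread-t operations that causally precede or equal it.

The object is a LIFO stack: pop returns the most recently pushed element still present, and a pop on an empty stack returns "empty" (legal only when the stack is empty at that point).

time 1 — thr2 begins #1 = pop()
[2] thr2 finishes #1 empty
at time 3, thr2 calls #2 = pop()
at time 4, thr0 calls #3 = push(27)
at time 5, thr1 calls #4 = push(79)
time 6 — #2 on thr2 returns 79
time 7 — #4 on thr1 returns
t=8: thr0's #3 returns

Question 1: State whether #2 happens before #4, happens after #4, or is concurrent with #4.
concurrent

#2 spans [3,6], #4 spans [5,7]
the intervals overlap in both directions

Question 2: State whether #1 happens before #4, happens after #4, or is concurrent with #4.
before

#1 spans [1,2], #4 spans [5,7]
resp(#1)=2 < inv(#4)=5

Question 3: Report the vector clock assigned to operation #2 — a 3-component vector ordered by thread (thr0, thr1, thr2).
(0, 1, 2)

root op #1, invoked 1: fresh clock plus thr2's own tick → (0, 0, 1)
root op #4, invoked 5: fresh clock plus thr1's own tick → (0, 1, 0)
root op #3, invoked 4: fresh clock plus thr0's own tick → (1, 0, 0)
invoked at 3, #2 merges VC(#1)=(0, 0, 1), VC(#4)=(0, 1, 0) and bumps thr2's slot → (0, 1, 2)
target: VC(#2) = (0, 1, 2)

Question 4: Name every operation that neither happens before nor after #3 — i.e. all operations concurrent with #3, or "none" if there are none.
#2, #4

#3 runs from 4 to 8; window-overlapping ops are concurrent
#1 [1,2]: before
#2 [3,6]: concurrent
#4 [5,7]: concurrent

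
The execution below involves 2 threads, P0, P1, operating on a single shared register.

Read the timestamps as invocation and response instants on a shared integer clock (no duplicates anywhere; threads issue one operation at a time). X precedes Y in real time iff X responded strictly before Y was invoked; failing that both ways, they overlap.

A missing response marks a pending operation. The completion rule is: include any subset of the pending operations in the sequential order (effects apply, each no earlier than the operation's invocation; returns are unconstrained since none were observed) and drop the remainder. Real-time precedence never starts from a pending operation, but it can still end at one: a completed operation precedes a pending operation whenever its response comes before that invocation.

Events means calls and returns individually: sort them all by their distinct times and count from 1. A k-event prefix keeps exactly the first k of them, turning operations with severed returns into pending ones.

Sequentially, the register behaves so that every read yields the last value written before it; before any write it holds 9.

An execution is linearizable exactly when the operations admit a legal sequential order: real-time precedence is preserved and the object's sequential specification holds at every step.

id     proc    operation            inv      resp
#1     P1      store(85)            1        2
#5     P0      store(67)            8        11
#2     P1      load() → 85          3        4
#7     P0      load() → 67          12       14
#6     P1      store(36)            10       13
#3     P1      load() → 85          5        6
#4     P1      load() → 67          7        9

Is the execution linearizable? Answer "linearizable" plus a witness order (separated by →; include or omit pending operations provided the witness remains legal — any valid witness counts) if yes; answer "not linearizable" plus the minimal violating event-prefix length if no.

linearizable — witness: #1 → #2 → #3 → #5 → #4 → #7 → #6

step 1: #1 store(85) — value 85
step 2: #2 load() → 85 — value 85
step 3: #3 load() → 85 — value 85
step 4: #5 store(67) — value 67
step 5: #4 load() → 67 — value 67
step 6: #7 load() → 67 — value 67
step 7: #6 store(36) — value 36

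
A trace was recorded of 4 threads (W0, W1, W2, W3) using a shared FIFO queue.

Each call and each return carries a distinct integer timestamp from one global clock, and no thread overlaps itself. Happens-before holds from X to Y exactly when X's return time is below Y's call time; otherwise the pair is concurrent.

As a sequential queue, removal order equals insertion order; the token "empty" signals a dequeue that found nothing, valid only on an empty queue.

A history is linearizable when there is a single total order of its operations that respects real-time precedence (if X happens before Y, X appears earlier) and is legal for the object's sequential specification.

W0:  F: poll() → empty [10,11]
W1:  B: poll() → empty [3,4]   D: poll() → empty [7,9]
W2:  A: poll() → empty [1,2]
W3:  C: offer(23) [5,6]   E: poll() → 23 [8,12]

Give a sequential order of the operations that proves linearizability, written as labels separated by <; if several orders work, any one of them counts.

A < B < C < E < D < F

step 1: A poll() → empty — queue <>
step 2: B poll() → empty — queue <>
step 3: C offer(23) — queue <23>
step 4: E poll() → 23 — queue <>
step 5: D poll() → empty — queue <>
step 6: F poll() → empty — queue <>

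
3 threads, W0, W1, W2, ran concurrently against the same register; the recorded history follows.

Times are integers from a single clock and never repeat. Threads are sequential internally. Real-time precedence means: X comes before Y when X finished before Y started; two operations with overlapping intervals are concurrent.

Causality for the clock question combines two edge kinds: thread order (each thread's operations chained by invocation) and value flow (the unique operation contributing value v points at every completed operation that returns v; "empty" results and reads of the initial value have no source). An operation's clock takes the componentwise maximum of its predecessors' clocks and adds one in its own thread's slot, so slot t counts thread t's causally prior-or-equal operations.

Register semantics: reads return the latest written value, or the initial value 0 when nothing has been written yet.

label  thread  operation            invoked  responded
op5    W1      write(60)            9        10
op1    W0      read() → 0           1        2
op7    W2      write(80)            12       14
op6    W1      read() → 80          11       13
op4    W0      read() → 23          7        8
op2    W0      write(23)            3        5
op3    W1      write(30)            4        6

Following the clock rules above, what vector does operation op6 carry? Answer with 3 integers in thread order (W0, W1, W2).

(0, 3, 1)

VC(op7, invoked at 12): no causal predecessors; +1 on W2 → (0, 0, 1)
VC(op3, invoked at 4): no causal predecessors; +1 on W1 → (0, 1, 0)
VC(op1, invoked at 1): no causal predecessors; +1 on W0 → (1, 0, 0)
invoked at 9, op5 merges VC(op3)=(0, 1, 0) and bumps W1's slot → (0, 2, 0)
invoked at 3, op2 merges VC(op1)=(1, 0, 0) and bumps W0's slot → (2, 0, 0)
invoked at 7, op4 merges VC(op2)=(2, 0, 0) and bumps W0's slot → (3, 0, 0)
invoked at 11, op6 merges VC(op5)=(0, 2, 0), VC(op7)=(0, 0, 1) and bumps W1's slot → (0, 3, 1)
target: VC(op6) = (0, 3, 1)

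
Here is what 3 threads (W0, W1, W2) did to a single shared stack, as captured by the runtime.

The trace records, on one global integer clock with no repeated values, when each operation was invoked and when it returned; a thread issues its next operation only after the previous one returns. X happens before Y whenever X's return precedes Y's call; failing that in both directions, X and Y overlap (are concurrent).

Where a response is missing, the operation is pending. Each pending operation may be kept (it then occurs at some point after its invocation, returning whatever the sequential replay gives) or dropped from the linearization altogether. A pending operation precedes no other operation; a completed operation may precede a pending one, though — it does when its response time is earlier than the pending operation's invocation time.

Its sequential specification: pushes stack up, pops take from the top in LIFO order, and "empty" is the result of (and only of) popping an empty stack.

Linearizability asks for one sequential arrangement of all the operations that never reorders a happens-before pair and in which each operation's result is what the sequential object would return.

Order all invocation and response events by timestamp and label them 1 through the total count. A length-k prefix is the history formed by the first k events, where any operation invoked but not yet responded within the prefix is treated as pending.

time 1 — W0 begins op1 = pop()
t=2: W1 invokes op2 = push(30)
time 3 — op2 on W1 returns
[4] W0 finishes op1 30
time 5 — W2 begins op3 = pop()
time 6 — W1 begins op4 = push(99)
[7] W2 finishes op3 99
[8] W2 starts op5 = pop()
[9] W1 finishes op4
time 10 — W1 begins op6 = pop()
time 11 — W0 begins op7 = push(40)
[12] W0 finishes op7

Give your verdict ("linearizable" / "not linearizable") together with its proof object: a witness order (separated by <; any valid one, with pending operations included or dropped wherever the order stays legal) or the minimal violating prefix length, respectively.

1. op2 push(30), leaving stack <30>
2. op1 pop() → 30, leaving stack <>
3. op4 push(99), leaving stack <99>
4. op3 pop() → 99, leaving stack <>
5. op5 pop() (pending, included), leaving stack <>
6. op6 pop() (pending, included), leaving stack <>
7. op7 push(40), leaving stack <40>

linearizable — witness: op2 < op1 < op4 < op3 < op5 < op6 < op7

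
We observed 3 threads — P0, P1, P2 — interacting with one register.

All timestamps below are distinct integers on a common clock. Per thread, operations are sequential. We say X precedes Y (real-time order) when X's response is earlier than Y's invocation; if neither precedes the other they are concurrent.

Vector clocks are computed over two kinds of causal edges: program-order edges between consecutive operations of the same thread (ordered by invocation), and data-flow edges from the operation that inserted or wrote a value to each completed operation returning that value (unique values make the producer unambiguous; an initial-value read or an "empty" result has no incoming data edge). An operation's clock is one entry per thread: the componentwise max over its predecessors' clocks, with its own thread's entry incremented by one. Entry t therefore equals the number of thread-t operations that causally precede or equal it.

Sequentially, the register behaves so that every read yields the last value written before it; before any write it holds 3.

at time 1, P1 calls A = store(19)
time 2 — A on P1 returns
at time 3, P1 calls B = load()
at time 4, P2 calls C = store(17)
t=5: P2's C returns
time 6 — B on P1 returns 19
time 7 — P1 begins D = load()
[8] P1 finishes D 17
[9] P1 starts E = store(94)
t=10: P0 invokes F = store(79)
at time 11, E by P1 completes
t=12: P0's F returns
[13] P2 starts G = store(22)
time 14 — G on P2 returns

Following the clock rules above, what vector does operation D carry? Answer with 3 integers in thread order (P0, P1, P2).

(0, 3, 1)

C, invoked 4, has no incoming edges; only P2's bump applies → (0, 0, 1)
A, invoked 1, has no incoming edges; only P1's bump applies → (0, 1, 0)
F, invoked 10, has no incoming edges; only P0's bump applies → (1, 0, 0)
G, invoked 13, takes VC(C)=(0, 0, 1) under max, adds 1 for P2 → (0, 0, 2)
B, invoked 3, takes VC(A)=(0, 1, 0) under max, adds 1 for P1 → (0, 2, 0)
D, invoked 7, takes VC(B)=(0, 2, 0), VC(C)=(0, 0, 1) under max, adds 1 for P1 → (0, 3, 1)
E, invoked 9, takes VC(D)=(0, 3, 1) under max, adds 1 for P1 → (0, 4, 1)
target: VC(D) = (0, 3, 1)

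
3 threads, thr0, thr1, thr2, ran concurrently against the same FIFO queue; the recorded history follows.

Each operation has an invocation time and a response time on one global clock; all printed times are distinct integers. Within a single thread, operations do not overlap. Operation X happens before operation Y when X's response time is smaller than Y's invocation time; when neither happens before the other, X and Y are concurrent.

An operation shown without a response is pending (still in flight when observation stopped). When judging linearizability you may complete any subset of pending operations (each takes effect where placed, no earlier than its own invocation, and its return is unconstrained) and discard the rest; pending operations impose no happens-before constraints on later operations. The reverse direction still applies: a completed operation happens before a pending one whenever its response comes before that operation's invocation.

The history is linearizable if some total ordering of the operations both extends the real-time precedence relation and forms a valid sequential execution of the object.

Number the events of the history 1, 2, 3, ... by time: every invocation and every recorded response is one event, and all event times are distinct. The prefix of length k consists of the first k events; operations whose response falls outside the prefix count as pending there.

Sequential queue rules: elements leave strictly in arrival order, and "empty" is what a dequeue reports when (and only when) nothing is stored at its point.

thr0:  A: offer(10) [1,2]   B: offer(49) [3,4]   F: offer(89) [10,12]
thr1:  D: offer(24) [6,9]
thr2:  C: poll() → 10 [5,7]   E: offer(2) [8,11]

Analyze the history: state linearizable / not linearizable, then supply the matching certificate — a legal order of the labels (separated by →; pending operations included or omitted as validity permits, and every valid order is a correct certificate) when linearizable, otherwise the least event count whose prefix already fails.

1. A offer(10), leaving queue <10>
2. B offer(49), leaving queue <10,49>
3. C poll() → 10, leaving queue <49>
4. D offer(24), leaving queue <49,24>
5. E offer(2), leaving queue <49,24,2>
6. F offer(89), leaving queue <49,24,2,89>

linearizable — witness: A → B → C → D → E → F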